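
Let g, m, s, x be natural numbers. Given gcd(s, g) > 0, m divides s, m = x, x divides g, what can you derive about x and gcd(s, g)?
x ≤ gcd(s, g)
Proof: Because m = x and m divides s, x divides s. x divides g, so x divides gcd(s, g). gcd(s, g) > 0, so x ≤ gcd(s, g).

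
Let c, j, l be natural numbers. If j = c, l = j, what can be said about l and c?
l = c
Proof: l = j and j = c. By transitivity, l = c.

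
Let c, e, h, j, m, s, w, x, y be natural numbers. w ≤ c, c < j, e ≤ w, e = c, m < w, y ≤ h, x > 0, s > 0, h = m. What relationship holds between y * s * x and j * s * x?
y * s * x < j * s * x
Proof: From h = m and y ≤ h, y ≤ m. e = c and e ≤ w, therefore c ≤ w. Because w ≤ c, c = w. c < j, so w < j. m < w, so m < j. y ≤ m, so y < j. Because s > 0, y * s < j * s. Since x > 0, y * s * x < j * s * x.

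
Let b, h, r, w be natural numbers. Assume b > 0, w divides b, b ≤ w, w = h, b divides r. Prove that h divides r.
w divides b and b > 0, so w ≤ b. Since b ≤ w, b = w. From w = h, b = h. b divides r, so h divides r.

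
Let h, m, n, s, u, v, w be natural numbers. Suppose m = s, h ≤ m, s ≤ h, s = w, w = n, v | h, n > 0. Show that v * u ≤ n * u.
m = s and h ≤ m, hence h ≤ s. s ≤ h, so h = s. s = w, so h = w. w = n, so h = n. v | h, so v | n. Since n > 0, v ≤ n. Then v * u ≤ n * u.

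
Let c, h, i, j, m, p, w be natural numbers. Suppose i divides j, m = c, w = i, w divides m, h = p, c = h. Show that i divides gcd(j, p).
Since m = c and c = h, m = h. Since h = p, m = p. Because w = i and w divides m, i divides m. m = p, so i divides p. Since i divides j, i divides gcd(j, p).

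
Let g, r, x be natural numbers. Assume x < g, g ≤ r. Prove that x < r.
From x < g and g ≤ r, by transitivity, x < r.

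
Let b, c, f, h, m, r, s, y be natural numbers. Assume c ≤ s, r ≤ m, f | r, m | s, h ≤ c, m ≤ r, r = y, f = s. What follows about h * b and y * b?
h * b ≤ y * b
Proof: From f = s and f | r, s | r. Because m ≤ r and r ≤ m, m = r. m | s, so r | s. Because s | r, s = r. r = y, so s = y. c ≤ s, so c ≤ y. Since h ≤ c, h ≤ y. Then h * b ≤ y * b.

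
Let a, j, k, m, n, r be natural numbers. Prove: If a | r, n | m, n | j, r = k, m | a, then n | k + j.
Because n | m and m | a, n | a. Because r = k and a | r, a | k. n | a, so n | k. Since n | j, n | k + j.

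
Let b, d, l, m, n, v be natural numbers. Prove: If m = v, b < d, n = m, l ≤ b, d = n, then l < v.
n = m and m = v, therefore n = v. l ≤ b and b < d, therefore l < d. Since d = n, l < n. n = v, so l < v.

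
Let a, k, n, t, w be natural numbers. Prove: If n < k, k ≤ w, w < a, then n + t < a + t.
Because k ≤ w and w < a, k < a. Since n < k, n < a. Then n + t < a + t.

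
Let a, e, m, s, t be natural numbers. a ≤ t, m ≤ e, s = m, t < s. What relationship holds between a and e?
a < e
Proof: Because a ≤ t and t < s, a < s. Since s = m, a < m. Since m ≤ e, a < e.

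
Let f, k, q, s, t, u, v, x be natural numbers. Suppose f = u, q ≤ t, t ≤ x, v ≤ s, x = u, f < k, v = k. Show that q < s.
From x = u and t ≤ x, t ≤ u. Since q ≤ t, q ≤ u. Since f = u and f < k, u < k. From v = k and v ≤ s, k ≤ s. From u < k, u < s. q ≤ u, so q < s.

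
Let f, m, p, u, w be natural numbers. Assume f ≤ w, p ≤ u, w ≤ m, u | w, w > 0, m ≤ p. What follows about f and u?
f ≤ u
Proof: w ≤ m and m ≤ p, hence w ≤ p. p ≤ u, so w ≤ u. Because u | w and w > 0, u ≤ w. Since w ≤ u, w = u. Since f ≤ w, f ≤ u.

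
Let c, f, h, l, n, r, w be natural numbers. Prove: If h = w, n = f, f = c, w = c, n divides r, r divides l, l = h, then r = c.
n = f and f = c, hence n = c. From n divides r, c divides r. l = h and r divides l, therefore r divides h. Since h = w, r divides w. Because w = c, r divides c. From c divides r, c = r. Then r = c.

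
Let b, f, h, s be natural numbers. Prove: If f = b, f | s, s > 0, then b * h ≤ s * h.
f | s and s > 0, therefore f ≤ s. f = b, so b ≤ s. Then b * h ≤ s * h.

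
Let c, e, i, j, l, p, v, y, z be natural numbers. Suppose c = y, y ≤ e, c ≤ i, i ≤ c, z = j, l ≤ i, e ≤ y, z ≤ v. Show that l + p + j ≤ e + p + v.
i ≤ c and c ≤ i, thus i = c. Since c = y, i = y. y ≤ e and e ≤ y, hence y = e. From i = y, i = e. l ≤ i, so l ≤ e. Then l + p ≤ e + p. z = j and z ≤ v, therefore j ≤ v. l + p ≤ e + p, so l + p + j ≤ e + p + v.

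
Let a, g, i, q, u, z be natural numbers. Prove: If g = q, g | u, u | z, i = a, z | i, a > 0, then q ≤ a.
Since g | u and u | z, g | z. i = a and z | i, so z | a. Since g | z, g | a. Since g = q, q | a. Since a > 0, q ≤ a.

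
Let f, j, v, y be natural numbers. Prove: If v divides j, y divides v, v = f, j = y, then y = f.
From j = y and v divides j, v divides y. y divides v, so y = v. Since v = f, y = f.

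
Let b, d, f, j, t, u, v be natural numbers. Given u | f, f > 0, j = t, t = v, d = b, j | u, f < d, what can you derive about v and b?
v < b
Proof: Since j | u and u | f, j | f. Because j = t, t | f. Since f > 0, t ≤ f. d = b and f < d, so f < b. Since t ≤ f, t < b. Since t = v, v < b.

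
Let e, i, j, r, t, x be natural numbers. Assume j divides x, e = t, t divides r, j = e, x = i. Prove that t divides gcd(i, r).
j = e and e = t, hence j = t. Because j divides x, t divides x. Since x = i, t divides i. Since t divides r, t divides gcd(i, r).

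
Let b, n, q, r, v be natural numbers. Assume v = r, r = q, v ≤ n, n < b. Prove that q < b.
v = r and r = q, therefore v = q. v ≤ n, so q ≤ n. n < b, so q < b.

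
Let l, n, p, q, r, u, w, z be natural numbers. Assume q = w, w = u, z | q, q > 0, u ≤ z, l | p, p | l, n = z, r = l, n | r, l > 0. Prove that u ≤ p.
Since q = w and w = u, q = u. z | q and q > 0, so z ≤ q. q = u, so z ≤ u. Since u ≤ z, z = u. l | p and p | l, so l = p. Since r = l and n | r, n | l. Since n = z, z | l. Since l > 0, z ≤ l. Since l = p, z ≤ p. Since z = u, u ≤ p.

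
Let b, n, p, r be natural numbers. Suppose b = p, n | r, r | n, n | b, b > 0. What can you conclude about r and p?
r ≤ p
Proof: From n | r and r | n, n = r. Since n | b and b > 0, n ≤ b. n = r, so r ≤ b. From b = p, r ≤ p.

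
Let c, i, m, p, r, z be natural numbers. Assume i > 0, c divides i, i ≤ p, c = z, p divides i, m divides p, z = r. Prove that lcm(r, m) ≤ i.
Because c = z and z = r, c = r. Since c divides i, r divides i. From p divides i and i > 0, p ≤ i. Since i ≤ p, p = i. Because m divides p, m divides i. Since r divides i, lcm(r, m) divides i. Since i > 0, lcm(r, m) ≤ i.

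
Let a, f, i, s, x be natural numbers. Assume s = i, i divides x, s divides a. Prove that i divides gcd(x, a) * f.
s = i and s divides a, therefore i divides a. Since i divides x, i divides gcd(x, a). Then i divides gcd(x, a) * f.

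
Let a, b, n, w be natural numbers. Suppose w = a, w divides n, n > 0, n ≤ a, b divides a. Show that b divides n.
w = a and w divides n, therefore a divides n. n > 0, so a ≤ n. Since n ≤ a, a = n. Since b divides a, b divides n.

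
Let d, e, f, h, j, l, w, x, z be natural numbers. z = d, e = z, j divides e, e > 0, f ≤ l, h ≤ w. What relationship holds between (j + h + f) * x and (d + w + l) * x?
(j + h + f) * x ≤ (d + w + l) * x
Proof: Because e = z and z = d, e = d. j divides e and e > 0, therefore j ≤ e. Since e = d, j ≤ d. Since h ≤ w and f ≤ l, h + f ≤ w + l. j ≤ d, so j + h + f ≤ d + w + l. By multiplying by a non-negative, (j + h + f) * x ≤ (d + w + l) * x.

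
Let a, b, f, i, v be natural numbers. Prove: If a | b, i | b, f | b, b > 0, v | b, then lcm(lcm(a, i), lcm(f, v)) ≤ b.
From a | b and i | b, lcm(a, i) | b. Since f | b and v | b, lcm(f, v) | b. lcm(a, i) | b, so lcm(lcm(a, i), lcm(f, v)) | b. b > 0, so lcm(lcm(a, i), lcm(f, v)) ≤ b.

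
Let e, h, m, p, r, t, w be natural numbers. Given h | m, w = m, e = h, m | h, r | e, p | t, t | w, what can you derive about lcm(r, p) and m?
lcm(r, p) | m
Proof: h | m and m | h, hence h = m. Since e = h, e = m. Since r | e, r | m. w = m and t | w, therefore t | m. Since p | t, p | m. r | m, so lcm(r, p) | m.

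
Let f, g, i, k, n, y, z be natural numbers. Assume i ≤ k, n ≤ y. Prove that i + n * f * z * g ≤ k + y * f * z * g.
Because n ≤ y, by multiplying by a non-negative, n * f ≤ y * f. By multiplying by a non-negative, n * f * z ≤ y * f * z. By multiplying by a non-negative, n * f * z * g ≤ y * f * z * g. Since i ≤ k, i + n * f * z * g ≤ k + y * f * z * g.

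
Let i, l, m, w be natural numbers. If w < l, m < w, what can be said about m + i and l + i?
m + i < l + i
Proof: m < w and w < l, therefore m < l. Then m + i < l + i.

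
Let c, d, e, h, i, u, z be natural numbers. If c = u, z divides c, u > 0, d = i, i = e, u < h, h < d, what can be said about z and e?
z < e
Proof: Because c = u and z divides c, z divides u. u > 0, so z ≤ u. d = i and i = e, thus d = e. From u < h and h < d, u < d. Because d = e, u < e. z ≤ u, so z < e.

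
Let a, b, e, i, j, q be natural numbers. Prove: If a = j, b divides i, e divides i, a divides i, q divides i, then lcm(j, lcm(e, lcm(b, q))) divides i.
From a = j and a divides i, j divides i. b divides i and q divides i, thus lcm(b, q) divides i. Since e divides i, lcm(e, lcm(b, q)) divides i. j divides i, so lcm(j, lcm(e, lcm(b, q))) divides i.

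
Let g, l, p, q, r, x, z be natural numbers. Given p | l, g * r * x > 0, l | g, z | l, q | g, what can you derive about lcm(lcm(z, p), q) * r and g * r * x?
lcm(lcm(z, p), q) * r ≤ g * r * x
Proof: Since z | l and p | l, lcm(z, p) | l. From l | g, lcm(z, p) | g. Because q | g, lcm(lcm(z, p), q) | g. Then lcm(lcm(z, p), q) * r | g * r. Then lcm(lcm(z, p), q) * r | g * r * x. g * r * x > 0, so lcm(lcm(z, p), q) * r ≤ g * r * x.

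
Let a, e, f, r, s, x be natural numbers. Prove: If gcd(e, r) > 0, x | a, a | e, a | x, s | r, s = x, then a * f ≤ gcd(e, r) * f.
Since x | a and a | x, x = a. Because s = x and s | r, x | r. Because x = a, a | r. a | e, so a | gcd(e, r). gcd(e, r) > 0, so a ≤ gcd(e, r). Then a * f ≤ gcd(e, r) * f.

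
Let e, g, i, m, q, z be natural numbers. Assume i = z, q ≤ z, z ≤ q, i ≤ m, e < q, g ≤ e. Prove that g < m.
Since g ≤ e and e < q, g < q. z ≤ q and q ≤ z, therefore z = q. Since i = z, i = q. i ≤ m, so q ≤ m. g < q, so g < m.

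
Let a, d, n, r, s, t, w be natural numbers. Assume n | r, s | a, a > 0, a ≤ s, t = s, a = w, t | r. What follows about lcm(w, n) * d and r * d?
lcm(w, n) * d | r * d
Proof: s | a and a > 0, hence s ≤ a. Since a ≤ s, s = a. Since t = s, t = a. a = w, so t = w. t | r, so w | r. Since n | r, lcm(w, n) | r. Then lcm(w, n) * d | r * d.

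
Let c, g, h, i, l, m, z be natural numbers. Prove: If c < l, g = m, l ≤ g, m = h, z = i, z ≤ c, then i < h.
z ≤ c and c < l, so z < l. Because g = m and l ≤ g, l ≤ m. Because m = h, l ≤ h. Since z < l, z < h. Since z = i, i < h.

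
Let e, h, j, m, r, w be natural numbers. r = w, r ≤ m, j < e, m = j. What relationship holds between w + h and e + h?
w + h < e + h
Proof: From m = j and r ≤ m, r ≤ j. r = w, so w ≤ j. j < e, so w < e. Then w + h < e + h.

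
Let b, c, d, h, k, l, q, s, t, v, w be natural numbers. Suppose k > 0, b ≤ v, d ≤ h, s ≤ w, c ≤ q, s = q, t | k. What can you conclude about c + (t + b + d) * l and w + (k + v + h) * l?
c + (t + b + d) * l ≤ w + (k + v + h) * l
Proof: From s = q and s ≤ w, q ≤ w. Since c ≤ q, c ≤ w. t | k and k > 0, hence t ≤ k. Since b ≤ v, t + b ≤ k + v. Since d ≤ h, t + b + d ≤ k + v + h. Then (t + b + d) * l ≤ (k + v + h) * l. Since c ≤ w, c + (t + b + d) * l ≤ w + (k + v + h) * l.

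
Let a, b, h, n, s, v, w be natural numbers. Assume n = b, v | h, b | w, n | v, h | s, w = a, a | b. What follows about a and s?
a | s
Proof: w = a and b | w, therefore b | a. Since a | b, b = a. n = b and n | v, hence b | v. Since v | h, b | h. Since h | s, b | s. b = a, so a | s.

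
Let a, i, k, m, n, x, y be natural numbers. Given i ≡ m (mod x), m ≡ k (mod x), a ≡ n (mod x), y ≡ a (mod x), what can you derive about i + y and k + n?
i + y ≡ k + n (mod x)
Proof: i ≡ m (mod x) and m ≡ k (mod x), so i ≡ k (mod x). y ≡ a (mod x) and a ≡ n (mod x), thus y ≡ n (mod x). Since i ≡ k (mod x), i + y ≡ k + n (mod x).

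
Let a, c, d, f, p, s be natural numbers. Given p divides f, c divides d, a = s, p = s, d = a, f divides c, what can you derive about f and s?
f = s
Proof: p = s and p divides f, therefore s divides f. d = a and a = s, thus d = s. Since c divides d, c divides s. Since f divides c, f divides s. From s divides f, s = f. Then f = s.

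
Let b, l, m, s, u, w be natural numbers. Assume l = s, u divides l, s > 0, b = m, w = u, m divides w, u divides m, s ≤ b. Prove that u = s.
Since l = s and u divides l, u divides s. Since s > 0, u ≤ s. Because w = u and m divides w, m divides u. From u divides m, m = u. Since b = m, b = u. s ≤ b, so s ≤ u. u ≤ s, so u = s.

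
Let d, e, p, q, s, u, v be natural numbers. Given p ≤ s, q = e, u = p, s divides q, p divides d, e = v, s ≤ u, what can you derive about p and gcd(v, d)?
p divides gcd(v, d)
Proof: Because u = p and s ≤ u, s ≤ p. Since p ≤ s, s = p. Since q = e and s divides q, s divides e. Since e = v, s divides v. Since s = p, p divides v. Because p divides d, p divides gcd(v, d).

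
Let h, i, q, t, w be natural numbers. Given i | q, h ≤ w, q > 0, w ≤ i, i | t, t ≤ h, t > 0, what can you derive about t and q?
t ≤ q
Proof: i | t and t > 0, thus i ≤ t. Because t ≤ h and h ≤ w, t ≤ w. From w ≤ i, t ≤ i. Because i ≤ t, i = t. Because i | q and q > 0, i ≤ q. From i = t, t ≤ q.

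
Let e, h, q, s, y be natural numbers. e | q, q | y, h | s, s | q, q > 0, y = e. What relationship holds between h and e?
h ≤ e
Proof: y = e and q | y, hence q | e. Since e | q, q = e. h | s and s | q, hence h | q. Since q > 0, h ≤ q. Since q = e, h ≤ e.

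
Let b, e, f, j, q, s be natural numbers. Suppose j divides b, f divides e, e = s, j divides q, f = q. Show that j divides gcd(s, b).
f = q and f divides e, therefore q divides e. e = s, so q divides s. Since j divides q, j divides s. j divides b, so j divides gcd(s, b).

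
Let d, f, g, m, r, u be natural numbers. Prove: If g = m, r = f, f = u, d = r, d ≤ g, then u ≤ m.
r = f and f = u, so r = u. Since d = r and d ≤ g, r ≤ g. Since r = u, u ≤ g. Since g = m, u ≤ m.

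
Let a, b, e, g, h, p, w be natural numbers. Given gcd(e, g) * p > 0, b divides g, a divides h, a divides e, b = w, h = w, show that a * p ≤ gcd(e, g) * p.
Because h = w and a divides h, a divides w. b = w and b divides g, therefore w divides g. Since a divides w, a divides g. Because a divides e, a divides gcd(e, g). Then a * p divides gcd(e, g) * p. gcd(e, g) * p > 0, so a * p ≤ gcd(e, g) * p.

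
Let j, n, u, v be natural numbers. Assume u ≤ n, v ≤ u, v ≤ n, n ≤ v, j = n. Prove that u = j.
Because v ≤ n and n ≤ v, v = n. From v ≤ u, n ≤ u. u ≤ n, so n = u. j = n, so j = u. Then u = j.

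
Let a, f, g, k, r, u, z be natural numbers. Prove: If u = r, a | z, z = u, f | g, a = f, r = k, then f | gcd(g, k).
z = u and u = r, thus z = r. a = f and a | z, so f | z. Since z = r, f | r. r = k, so f | k. f | g, so f | gcd(g, k).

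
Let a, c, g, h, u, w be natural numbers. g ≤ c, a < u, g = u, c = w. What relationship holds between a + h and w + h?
a + h < w + h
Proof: g = u and g ≤ c, hence u ≤ c. Since c = w, u ≤ w. Since a < u, a < w. Then a + h < w + h.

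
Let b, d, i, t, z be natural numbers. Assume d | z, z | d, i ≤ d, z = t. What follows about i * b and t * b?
i * b ≤ t * b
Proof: d | z and z | d, therefore d = z. Since z = t, d = t. Since i ≤ d, i ≤ t. Then i * b ≤ t * b.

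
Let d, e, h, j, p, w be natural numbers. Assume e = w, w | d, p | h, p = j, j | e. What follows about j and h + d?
j | h + d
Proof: Because p = j and p | h, j | h. e = w and j | e, hence j | w. Since w | d, j | d. j | h, so j | h + d.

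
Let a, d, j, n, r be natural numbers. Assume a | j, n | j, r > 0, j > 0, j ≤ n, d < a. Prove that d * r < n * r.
n | j and j > 0, so n ≤ j. j ≤ n, so j = n. a | j and j > 0, hence a ≤ j. Since j = n, a ≤ n. Because d < a, d < n. r > 0, so d * r < n * r.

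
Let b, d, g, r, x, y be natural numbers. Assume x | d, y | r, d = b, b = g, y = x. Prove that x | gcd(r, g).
Since y = x and y | r, x | r. d = b and b = g, thus d = g. x | d, so x | g. x | r, so x | gcd(r, g).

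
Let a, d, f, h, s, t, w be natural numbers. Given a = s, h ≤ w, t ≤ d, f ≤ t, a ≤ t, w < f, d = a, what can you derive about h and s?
h < s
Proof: Since d = a and t ≤ d, t ≤ a. Since a ≤ t, t = a. Since a = s, t = s. h ≤ w and w < f, so h < f. f ≤ t, so h < t. Since t = s, h < s.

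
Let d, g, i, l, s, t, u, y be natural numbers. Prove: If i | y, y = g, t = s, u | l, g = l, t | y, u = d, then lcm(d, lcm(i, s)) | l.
u = d and u | l, so d | l. y = g and g = l, hence y = l. t = s and t | y, hence s | y. i | y, so lcm(i, s) | y. From y = l, lcm(i, s) | l. d | l, so lcm(d, lcm(i, s)) | l.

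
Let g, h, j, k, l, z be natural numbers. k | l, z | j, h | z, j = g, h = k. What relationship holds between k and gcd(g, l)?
k | gcd(g, l)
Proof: From h | z and z | j, h | j. h = k, so k | j. j = g, so k | g. From k | l, k | gcd(g, l).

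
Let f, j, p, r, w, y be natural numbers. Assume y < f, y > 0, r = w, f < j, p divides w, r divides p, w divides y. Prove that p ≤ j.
Since r = w and r divides p, w divides p. p divides w, so w = p. From w divides y and y > 0, w ≤ y. y < f, so w < f. w = p, so p < f. Since f < j, p < j. Then p ≤ j.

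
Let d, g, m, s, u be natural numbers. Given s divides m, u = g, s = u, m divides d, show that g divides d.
s = u and u = g, thus s = g. s divides m and m divides d, so s divides d. Because s = g, g divides d.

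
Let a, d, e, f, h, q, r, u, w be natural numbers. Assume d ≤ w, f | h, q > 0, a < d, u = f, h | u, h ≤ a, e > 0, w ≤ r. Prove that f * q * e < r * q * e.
u = f and h | u, therefore h | f. Since f | h, h = f. Because h ≤ a and a < d, h < d. d ≤ w, so h < w. w ≤ r, so h < r. Since h = f, f < r. q > 0, so f * q < r * q. Since e > 0, f * q * e < r * q * e.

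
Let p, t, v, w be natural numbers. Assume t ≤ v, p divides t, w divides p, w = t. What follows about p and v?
p ≤ v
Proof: w = t and w divides p, therefore t divides p. From p divides t, t = p. From t ≤ v, p ≤ v.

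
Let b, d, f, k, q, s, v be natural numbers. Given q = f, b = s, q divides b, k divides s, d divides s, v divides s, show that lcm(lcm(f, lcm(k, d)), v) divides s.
b = s and q divides b, thus q divides s. q = f, so f divides s. Since k divides s and d divides s, lcm(k, d) divides s. f divides s, so lcm(f, lcm(k, d)) divides s. Since v divides s, lcm(lcm(f, lcm(k, d)), v) divides s.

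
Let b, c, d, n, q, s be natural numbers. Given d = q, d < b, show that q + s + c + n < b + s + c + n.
d = q and d < b, hence q < b. Then q + s < b + s. Then q + s + c < b + s + c. Then q + s + c + n < b + s + c + n.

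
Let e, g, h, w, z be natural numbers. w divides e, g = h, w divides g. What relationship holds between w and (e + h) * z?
w divides (e + h) * z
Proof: g = h and w divides g, thus w divides h. Since w divides e, w divides e + h. Then w divides (e + h) * z.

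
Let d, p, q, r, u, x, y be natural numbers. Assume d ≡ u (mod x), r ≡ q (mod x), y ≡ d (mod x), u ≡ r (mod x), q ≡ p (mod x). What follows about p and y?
p ≡ y (mod x)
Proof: Because y ≡ d (mod x) and d ≡ u (mod x), y ≡ u (mod x). Since u ≡ r (mod x), y ≡ r (mod x). Since r ≡ q (mod x), y ≡ q (mod x). Since q ≡ p (mod x), y ≡ p (mod x). Then p ≡ y (mod x).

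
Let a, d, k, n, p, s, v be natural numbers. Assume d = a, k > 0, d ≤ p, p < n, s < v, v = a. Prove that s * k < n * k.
v = a and s < v, thus s < a. From d ≤ p and p < n, d < n. Since d = a, a < n. s < a, so s < n. Combining with k > 0, by multiplying by a positive, s * k < n * k.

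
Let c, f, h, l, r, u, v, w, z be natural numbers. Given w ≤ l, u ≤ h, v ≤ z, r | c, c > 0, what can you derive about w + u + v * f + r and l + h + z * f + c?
w + u + v * f + r ≤ l + h + z * f + c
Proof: w ≤ l and u ≤ h, therefore w + u ≤ l + h. Because v ≤ z, v * f ≤ z * f. Since w + u ≤ l + h, w + u + v * f ≤ l + h + z * f. r | c and c > 0, thus r ≤ c. w + u + v * f ≤ l + h + z * f, so w + u + v * f + r ≤ l + h + z * f + c.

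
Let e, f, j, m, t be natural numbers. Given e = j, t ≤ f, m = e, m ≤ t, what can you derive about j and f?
j ≤ f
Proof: Because m = e and e = j, m = j. Since m ≤ t, j ≤ t. From t ≤ f, j ≤ f.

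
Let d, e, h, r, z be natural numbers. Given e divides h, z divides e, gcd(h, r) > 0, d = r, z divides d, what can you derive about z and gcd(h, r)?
z ≤ gcd(h, r)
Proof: z divides e and e divides h, thus z divides h. d = r and z divides d, so z divides r. Since z divides h, z divides gcd(h, r). Since gcd(h, r) > 0, z ≤ gcd(h, r).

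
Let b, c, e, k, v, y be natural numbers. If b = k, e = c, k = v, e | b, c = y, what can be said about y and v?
y | v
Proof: Since e = c and c = y, e = y. Because b = k and e | b, e | k. k = v, so e | v. Since e = y, y | v.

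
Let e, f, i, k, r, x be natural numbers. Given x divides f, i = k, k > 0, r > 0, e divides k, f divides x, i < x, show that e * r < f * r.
x divides f and f divides x, hence x = f. Because e divides k and k > 0, e ≤ k. i = k and i < x, so k < x. Since e ≤ k, e < x. Since x = f, e < f. Combining with r > 0, by multiplying by a positive, e * r < f * r.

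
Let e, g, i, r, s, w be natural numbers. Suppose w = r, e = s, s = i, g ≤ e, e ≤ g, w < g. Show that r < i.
e = s and s = i, therefore e = i. From g ≤ e and e ≤ g, g = e. Since w < g, w < e. e = i, so w < i. Since w = r, r < i.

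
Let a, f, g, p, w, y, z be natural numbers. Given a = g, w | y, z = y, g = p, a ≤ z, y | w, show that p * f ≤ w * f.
Because a = g and g = p, a = p. y | w and w | y, therefore y = w. From z = y, z = w. a ≤ z, so a ≤ w. a = p, so p ≤ w. Then p * f ≤ w * f.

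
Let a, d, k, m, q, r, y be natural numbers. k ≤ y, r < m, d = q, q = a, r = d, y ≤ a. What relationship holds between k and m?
k < m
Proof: k ≤ y and y ≤ a, therefore k ≤ a. r = d and d = q, therefore r = q. Since r < m, q < m. Since q = a, a < m. Since k ≤ a, k < m.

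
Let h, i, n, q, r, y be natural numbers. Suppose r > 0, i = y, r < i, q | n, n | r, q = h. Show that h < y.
q = h and q | n, thus h | n. From n | r, h | r. Since r > 0, h ≤ r. i = y and r < i, hence r < y. Since h ≤ r, h < y.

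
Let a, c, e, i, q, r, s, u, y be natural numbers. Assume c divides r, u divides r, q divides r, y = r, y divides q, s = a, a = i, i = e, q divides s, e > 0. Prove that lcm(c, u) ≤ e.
Because c divides r and u divides r, lcm(c, u) divides r. y = r and y divides q, so r divides q. Since q divides r, q = r. s = a and a = i, thus s = i. Since i = e, s = e. Since q divides s, q divides e. Since q = r, r divides e. lcm(c, u) divides r, so lcm(c, u) divides e. e > 0, so lcm(c, u) ≤ e.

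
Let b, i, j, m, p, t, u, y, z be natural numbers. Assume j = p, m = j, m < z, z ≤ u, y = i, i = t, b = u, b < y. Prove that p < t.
Since m = j and m < z, j < z. Since j = p, p < z. y = i and i = t, therefore y = t. Since b = u and b < y, u < y. Because y = t, u < t. Because z ≤ u, z < t. p < z, so p < t.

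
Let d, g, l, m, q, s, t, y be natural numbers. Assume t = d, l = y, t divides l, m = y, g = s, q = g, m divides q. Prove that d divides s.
l = y and t divides l, hence t divides y. From q = g and m divides q, m divides g. Since g = s, m divides s. Since m = y, y divides s. Because t divides y, t divides s. t = d, so d divides s.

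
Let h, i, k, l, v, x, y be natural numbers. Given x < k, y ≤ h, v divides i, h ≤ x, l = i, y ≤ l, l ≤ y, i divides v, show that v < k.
y ≤ l and l ≤ y, thus y = l. l = i, so y = i. i divides v and v divides i, therefore i = v. y = i, so y = v. y ≤ h, so v ≤ h. Because h ≤ x and x < k, h < k. Since v ≤ h, v < k.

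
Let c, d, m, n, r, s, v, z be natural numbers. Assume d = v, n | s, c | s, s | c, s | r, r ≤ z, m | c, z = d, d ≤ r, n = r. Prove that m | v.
Because n = r and n | s, r | s. Since s | r, s = r. z = d and r ≤ z, thus r ≤ d. d ≤ r, so r = d. Since s = r, s = d. d = v, so s = v. c | s and s | c, therefore c = s. Since m | c, m | s. Since s = v, m | v.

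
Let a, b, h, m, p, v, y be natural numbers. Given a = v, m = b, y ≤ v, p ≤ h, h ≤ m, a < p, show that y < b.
a < p and p ≤ h, so a < h. Because h ≤ m, a < m. Since m = b, a < b. Since a = v, v < b. Because y ≤ v, y < b.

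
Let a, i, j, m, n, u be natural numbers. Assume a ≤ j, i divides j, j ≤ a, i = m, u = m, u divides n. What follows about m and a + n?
m divides a + n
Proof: j ≤ a and a ≤ j, so j = a. Because i divides j, i divides a. From i = m, m divides a. Because u = m and u divides n, m divides n. m divides a, so m divides a + n.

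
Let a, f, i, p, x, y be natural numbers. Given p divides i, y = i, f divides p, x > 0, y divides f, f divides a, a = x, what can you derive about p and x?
p ≤ x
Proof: From y = i and y divides f, i divides f. Since p divides i, p divides f. Since f divides p, f = p. a = x and f divides a, thus f divides x. f = p, so p divides x. Since x > 0, p ≤ x.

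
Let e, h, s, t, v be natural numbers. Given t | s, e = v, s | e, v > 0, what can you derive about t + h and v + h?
t + h ≤ v + h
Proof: e = v and s | e, so s | v. Since t | s, t | v. Since v > 0, t ≤ v. Then t + h ≤ v + h.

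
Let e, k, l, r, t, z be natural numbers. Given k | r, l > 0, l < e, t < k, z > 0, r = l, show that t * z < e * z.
From r = l and k | r, k | l. From l > 0, k ≤ l. Because t < k, t < l. Since l < e, t < e. Because z > 0, t * z < e * z.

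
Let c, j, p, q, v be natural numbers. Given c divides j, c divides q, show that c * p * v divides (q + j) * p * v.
c divides q and c divides j, so c divides q + j. Then c * p divides (q + j) * p. Then c * p * v divides (q + j) * p * v.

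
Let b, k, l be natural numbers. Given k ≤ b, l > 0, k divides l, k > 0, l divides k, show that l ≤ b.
k divides l and l > 0, therefore k ≤ l. Since l divides k and k > 0, l ≤ k. k ≤ l, so k = l. k ≤ b, so l ≤ b.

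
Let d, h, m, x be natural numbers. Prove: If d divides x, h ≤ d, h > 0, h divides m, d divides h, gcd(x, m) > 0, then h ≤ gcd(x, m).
Since d divides h and h > 0, d ≤ h. Since h ≤ d, d = h. d divides x, so h divides x. From h divides m, h divides gcd(x, m). Since gcd(x, m) > 0, h ≤ gcd(x, m).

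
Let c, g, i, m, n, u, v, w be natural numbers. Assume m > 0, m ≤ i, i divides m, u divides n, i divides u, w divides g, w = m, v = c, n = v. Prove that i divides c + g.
Since n = v and v = c, n = c. i divides u and u divides n, thus i divides n. n = c, so i divides c. Since i divides m and m > 0, i ≤ m. From m ≤ i, m = i. w = m and w divides g, hence m divides g. Since m = i, i divides g. i divides c, so i divides c + g.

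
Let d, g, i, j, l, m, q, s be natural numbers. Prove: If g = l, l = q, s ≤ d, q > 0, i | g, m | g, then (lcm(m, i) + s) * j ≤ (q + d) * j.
From g = l and l = q, g = q. m | g and i | g, hence lcm(m, i) | g. Since g = q, lcm(m, i) | q. Since q > 0, lcm(m, i) ≤ q. Since s ≤ d, lcm(m, i) + s ≤ q + d. Then (lcm(m, i) + s) * j ≤ (q + d) * j.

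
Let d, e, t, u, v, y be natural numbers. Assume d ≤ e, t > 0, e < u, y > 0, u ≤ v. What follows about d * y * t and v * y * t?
d * y * t < v * y * t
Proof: e < u and u ≤ v, hence e < v. d ≤ e, so d < v. Since y > 0, d * y < v * y. t > 0, so d * y * t < v * y * t.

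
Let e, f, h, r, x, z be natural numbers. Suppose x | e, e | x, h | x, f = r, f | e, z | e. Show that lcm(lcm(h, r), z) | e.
Because x | e and e | x, x = e. h | x, so h | e. Because f = r and f | e, r | e. Since h | e, lcm(h, r) | e. Since z | e, lcm(lcm(h, r), z) | e.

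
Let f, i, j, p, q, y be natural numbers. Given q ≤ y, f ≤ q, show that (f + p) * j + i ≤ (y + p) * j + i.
Since f ≤ q and q ≤ y, f ≤ y. Then f + p ≤ y + p. By multiplying by a non-negative, (f + p) * j ≤ (y + p) * j. Then (f + p) * j + i ≤ (y + p) * j + i.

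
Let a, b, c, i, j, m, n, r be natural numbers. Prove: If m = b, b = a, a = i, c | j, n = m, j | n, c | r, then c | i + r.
m = b and b = a, so m = a. Because a = i, m = i. Since n = m and j | n, j | m. Since c | j, c | m. Since m = i, c | i. Since c | r, c | i + r.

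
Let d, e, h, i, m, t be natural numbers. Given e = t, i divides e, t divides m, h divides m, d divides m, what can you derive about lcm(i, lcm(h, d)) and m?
lcm(i, lcm(h, d)) divides m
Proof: e = t and i divides e, therefore i divides t. t divides m, so i divides m. h divides m and d divides m, so lcm(h, d) divides m. Since i divides m, lcm(i, lcm(h, d)) divides m.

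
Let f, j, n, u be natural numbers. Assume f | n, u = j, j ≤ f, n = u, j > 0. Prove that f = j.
n = u and u = j, so n = j. Since f | n, f | j. Since j > 0, f ≤ j. Since j ≤ f, j = f. Then f = j.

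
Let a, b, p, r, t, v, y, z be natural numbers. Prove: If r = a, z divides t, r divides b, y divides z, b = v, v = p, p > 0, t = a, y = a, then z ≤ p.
Since y = a and y divides z, a divides z. t = a and z divides t, so z divides a. a divides z, so a = z. Since r = a, r = z. From b = v and v = p, b = p. From r divides b, r divides p. Since r = z, z divides p. Since p > 0, z ≤ p.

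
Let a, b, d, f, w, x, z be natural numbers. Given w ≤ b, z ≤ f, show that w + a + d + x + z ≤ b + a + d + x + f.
Because w ≤ b, w + a ≤ b + a. Then w + a + d ≤ b + a + d. Then w + a + d + x ≤ b + a + d + x. Since z ≤ f, w + a + d + x + z ≤ b + a + d + x + f.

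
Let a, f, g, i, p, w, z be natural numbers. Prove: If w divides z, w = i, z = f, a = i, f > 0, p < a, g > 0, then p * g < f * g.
Because a = i and p < a, p < i. z = f and w divides z, thus w divides f. w = i, so i divides f. Since f > 0, i ≤ f. p < i, so p < f. Combined with g > 0, by multiplying by a positive, p * g < f * g.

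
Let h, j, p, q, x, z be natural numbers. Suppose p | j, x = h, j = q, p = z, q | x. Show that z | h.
From j = q and p | j, p | q. x = h and q | x, therefore q | h. Because p | q, p | h. From p = z, z | h.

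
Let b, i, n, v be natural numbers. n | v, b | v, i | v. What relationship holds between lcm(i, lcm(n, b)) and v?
lcm(i, lcm(n, b)) | v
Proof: From n | v and b | v, lcm(n, b) | v. Since i | v, lcm(i, lcm(n, b)) | v.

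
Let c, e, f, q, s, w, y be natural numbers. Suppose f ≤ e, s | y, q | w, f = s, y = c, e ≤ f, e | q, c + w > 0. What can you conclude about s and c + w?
s ≤ c + w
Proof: Since y = c and s | y, s | c. From e ≤ f and f ≤ e, e = f. From e | q and q | w, e | w. e = f, so f | w. Since f = s, s | w. Because s | c, s | c + w. Since c + w > 0, s ≤ c + w.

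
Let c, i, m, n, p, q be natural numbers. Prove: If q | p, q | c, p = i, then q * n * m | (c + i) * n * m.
Since p = i and q | p, q | i. Since q | c, q | c + i. Then q * n | (c + i) * n. Then q * n * m | (c + i) * n * m.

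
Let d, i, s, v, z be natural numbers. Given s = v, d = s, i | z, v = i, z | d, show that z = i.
d = s and s = v, therefore d = v. v = i, so d = i. Since z | d, z | i. i | z, so z = i.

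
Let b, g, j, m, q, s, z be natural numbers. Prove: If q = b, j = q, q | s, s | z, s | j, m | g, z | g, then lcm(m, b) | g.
j = q and s | j, hence s | q. q | s, so s = q. Since q = b, s = b. s | z and z | g, so s | g. s = b, so b | g. Since m | g, lcm(m, b) | g.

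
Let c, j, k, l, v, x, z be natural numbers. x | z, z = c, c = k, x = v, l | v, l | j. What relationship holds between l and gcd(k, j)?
l | gcd(k, j)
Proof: z = c and c = k, thus z = k. Because x = v and x | z, v | z. Since z = k, v | k. l | v, so l | k. Because l | j, l | gcd(k, j).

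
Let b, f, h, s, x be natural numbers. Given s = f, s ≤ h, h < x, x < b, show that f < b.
s ≤ h and h < x, thus s < x. Since s = f, f < x. Because x < b, f < b.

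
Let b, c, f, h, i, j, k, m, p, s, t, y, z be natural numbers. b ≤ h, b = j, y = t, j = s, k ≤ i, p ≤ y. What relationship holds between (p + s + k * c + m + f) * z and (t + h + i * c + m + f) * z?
(p + s + k * c + m + f) * z ≤ (t + h + i * c + m + f) * z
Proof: y = t and p ≤ y, therefore p ≤ t. Since b = j and j = s, b = s. Because b ≤ h, s ≤ h. p ≤ t, so p + s ≤ t + h. From k ≤ i, k * c ≤ i * c. Then k * c + m ≤ i * c + m. Then k * c + m + f ≤ i * c + m + f. Because p + s ≤ t + h, p + s + k * c + m + f ≤ t + h + i * c + m + f. Then (p + s + k * c + m + f) * z ≤ (t + h + i * c + m + f) * z.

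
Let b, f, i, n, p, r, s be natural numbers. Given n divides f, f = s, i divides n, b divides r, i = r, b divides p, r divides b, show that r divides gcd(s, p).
Since i = r and i divides n, r divides n. Because f = s and n divides f, n divides s. Since r divides n, r divides s. Because b divides r and r divides b, b = r. b divides p, so r divides p. Since r divides s, r divides gcd(s, p).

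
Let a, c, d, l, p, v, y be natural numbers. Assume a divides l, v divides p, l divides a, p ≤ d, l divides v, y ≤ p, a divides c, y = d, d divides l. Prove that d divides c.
a divides l and l divides a, so a = l. Since y = d and y ≤ p, d ≤ p. Since p ≤ d, p = d. l divides v and v divides p, thus l divides p. Since p = d, l divides d. Since d divides l, l = d. Since a = l, a = d. Since a divides c, d divides c.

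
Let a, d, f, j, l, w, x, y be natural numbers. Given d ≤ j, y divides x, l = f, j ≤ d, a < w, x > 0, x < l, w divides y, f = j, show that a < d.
Since w divides y and y divides x, w divides x. x > 0, so w ≤ x. a < w, so a < x. From l = f and f = j, l = j. j ≤ d and d ≤ j, hence j = d. Because l = j, l = d. Since x < l, x < d. a < x, so a < d.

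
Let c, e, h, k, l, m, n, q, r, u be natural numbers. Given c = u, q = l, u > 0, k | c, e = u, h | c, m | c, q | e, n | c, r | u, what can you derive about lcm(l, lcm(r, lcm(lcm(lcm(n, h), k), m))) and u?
lcm(l, lcm(r, lcm(lcm(lcm(n, h), k), m))) ≤ u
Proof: e = u and q | e, thus q | u. Since q = l, l | u. Because n | c and h | c, lcm(n, h) | c. Since k | c, lcm(lcm(n, h), k) | c. Since m | c, lcm(lcm(lcm(n, h), k), m) | c. c = u, so lcm(lcm(lcm(n, h), k), m) | u. Since r | u, lcm(r, lcm(lcm(lcm(n, h), k), m)) | u. l | u, so lcm(l, lcm(r, lcm(lcm(lcm(n, h), k), m))) | u. u > 0, so lcm(l, lcm(r, lcm(lcm(lcm(n, h), k), m))) ≤ u.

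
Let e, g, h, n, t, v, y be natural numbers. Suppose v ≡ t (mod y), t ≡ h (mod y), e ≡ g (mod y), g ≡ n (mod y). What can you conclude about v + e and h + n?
v + e ≡ h + n (mod y)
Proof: v ≡ t (mod y) and t ≡ h (mod y), thus v ≡ h (mod y). e ≡ g (mod y) and g ≡ n (mod y), thus e ≡ n (mod y). From v ≡ h (mod y), v + e ≡ h + n (mod y).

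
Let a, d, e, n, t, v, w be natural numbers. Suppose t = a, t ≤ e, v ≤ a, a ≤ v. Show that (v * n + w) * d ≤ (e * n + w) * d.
From a ≤ v and v ≤ a, a = v. Since t = a, t = v. From t ≤ e, v ≤ e. Then v * n ≤ e * n. Then v * n + w ≤ e * n + w. Then (v * n + w) * d ≤ (e * n + w) * d.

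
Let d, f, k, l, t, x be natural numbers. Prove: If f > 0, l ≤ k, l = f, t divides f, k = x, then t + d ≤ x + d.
Because t divides f and f > 0, t ≤ f. l = f and l ≤ k, thus f ≤ k. Since k = x, f ≤ x. t ≤ f, so t ≤ x. Then t + d ≤ x + d.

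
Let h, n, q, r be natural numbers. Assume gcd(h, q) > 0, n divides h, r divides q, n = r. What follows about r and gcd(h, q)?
r ≤ gcd(h, q)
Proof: n = r and n divides h, hence r divides h. r divides q, so r divides gcd(h, q). gcd(h, q) > 0, so r ≤ gcd(h, q).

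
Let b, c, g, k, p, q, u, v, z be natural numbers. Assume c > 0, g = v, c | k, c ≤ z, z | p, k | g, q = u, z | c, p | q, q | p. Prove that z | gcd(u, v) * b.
Because p | q and q | p, p = q. Because q = u, p = u. Since z | p, z | u. z | c and c > 0, therefore z ≤ c. Since c ≤ z, c = z. Since g = v and k | g, k | v. c | k, so c | v. c = z, so z | v. z | u, so z | gcd(u, v). Then z | gcd(u, v) * b.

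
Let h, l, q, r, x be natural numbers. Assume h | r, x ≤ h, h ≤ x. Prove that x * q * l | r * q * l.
h ≤ x and x ≤ h, therefore h = x. h | r, so x | r. Then x * q | r * q. Then x * q * l | r * q * l.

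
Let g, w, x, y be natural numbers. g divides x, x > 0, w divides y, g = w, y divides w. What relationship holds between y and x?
y ≤ x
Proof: w divides y and y divides w, hence w = y. g = w and g divides x, hence w divides x. x > 0, so w ≤ x. From w = y, y ≤ x.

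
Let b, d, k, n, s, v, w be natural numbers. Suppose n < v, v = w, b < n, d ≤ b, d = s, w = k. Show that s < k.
b < n and n < v, so b < v. d ≤ b, so d < v. Since d = s, s < v. v = w, so s < w. Since w = k, s < k.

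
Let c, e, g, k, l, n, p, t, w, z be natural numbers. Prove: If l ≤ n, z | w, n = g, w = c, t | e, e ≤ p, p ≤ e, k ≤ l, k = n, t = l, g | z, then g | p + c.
Since k = n and k ≤ l, n ≤ l. l ≤ n, so l = n. n = g, so l = g. e ≤ p and p ≤ e, therefore e = p. Since t = l and t | e, l | e. From e = p, l | p. l = g, so g | p. w = c and z | w, so z | c. Since g | z, g | c. g | p, so g | p + c.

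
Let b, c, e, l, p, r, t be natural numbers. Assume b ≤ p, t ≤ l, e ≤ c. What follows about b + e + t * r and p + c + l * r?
b + e + t * r ≤ p + c + l * r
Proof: t ≤ l. By multiplying by a non-negative, t * r ≤ l * r. From e ≤ c, e + t * r ≤ c + l * r. b ≤ p, so b + e + t * r ≤ p + c + l * r.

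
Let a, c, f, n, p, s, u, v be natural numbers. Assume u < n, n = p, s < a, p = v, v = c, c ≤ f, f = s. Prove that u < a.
Since n = p and p = v, n = v. Since u < n, u < v. Since v = c, u < c. Because f = s and c ≤ f, c ≤ s. Since s < a, c < a. Because u < c, u < a.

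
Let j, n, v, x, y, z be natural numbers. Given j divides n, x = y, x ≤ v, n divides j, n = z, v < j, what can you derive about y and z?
y < z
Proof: j divides n and n divides j, thus j = n. Since n = z, j = z. x = y and x ≤ v, hence y ≤ v. v < j, so y < j. Since j = z, y < z.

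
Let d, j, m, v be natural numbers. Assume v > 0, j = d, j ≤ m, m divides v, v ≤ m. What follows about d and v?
d ≤ v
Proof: From m divides v and v > 0, m ≤ v. Since v ≤ m, m = v. Since j ≤ m, j ≤ v. Since j = d, d ≤ v.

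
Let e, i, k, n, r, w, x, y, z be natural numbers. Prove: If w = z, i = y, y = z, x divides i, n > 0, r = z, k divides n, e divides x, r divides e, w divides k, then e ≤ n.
r = z and r divides e, hence z divides e. Since i = y and x divides i, x divides y. e divides x, so e divides y. Since y = z, e divides z. Since z divides e, z = e. Because w = z and w divides k, z divides k. Since k divides n, z divides n. n > 0, so z ≤ n. z = e, so e ≤ n.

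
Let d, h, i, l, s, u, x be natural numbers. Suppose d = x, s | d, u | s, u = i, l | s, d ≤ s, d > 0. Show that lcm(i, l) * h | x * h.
s | d and d > 0, hence s ≤ d. d ≤ s, so s = d. Since d = x, s = x. Since u = i and u | s, i | s. Since l | s, lcm(i, l) | s. s = x, so lcm(i, l) | x. Then lcm(i, l) * h | x * h.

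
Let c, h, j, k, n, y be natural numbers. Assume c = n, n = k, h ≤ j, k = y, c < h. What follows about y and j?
y < j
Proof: Because c = n and n = k, c = k. Since c < h and h ≤ j, c < j. Since c = k, k < j. k = y, so y < j.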